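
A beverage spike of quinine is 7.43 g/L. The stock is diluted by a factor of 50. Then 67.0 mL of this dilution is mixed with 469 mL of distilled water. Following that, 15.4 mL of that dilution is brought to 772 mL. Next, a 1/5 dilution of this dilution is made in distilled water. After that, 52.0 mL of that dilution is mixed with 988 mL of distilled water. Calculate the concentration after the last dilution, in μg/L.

3.71 μg/L

Overall dilution factor = 50 × 8 × 50.13 × 5 × 20 = 2.01 × 10⁶.
7.43 g/L / 2.01 × 10⁶ = 3.71 × 10⁻⁶ g/L = 3.71 μg/L.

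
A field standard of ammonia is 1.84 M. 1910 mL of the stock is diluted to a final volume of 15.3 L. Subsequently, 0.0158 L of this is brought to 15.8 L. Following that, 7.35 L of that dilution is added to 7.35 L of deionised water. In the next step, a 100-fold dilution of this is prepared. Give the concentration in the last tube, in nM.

1150 nM

Overall dilution factor = 8.010 × 1000 × 2 × 100 = 1.60 × 10⁶.
1.84 M / 1.60 × 10⁶ = 1.15 × 10⁻⁶ M = 1150 nM.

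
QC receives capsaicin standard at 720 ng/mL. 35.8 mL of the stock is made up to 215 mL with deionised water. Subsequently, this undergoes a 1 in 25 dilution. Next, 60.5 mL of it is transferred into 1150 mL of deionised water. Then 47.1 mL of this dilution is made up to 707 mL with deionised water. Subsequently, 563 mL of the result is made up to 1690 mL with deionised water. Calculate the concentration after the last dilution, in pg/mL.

Overall dilution factor = 6.006 × 25 × 20.01 × 15.01 × 3.002 = 1.35 × 10⁵.
720 ng/mL / 1.35 × 10⁵ = 5.32 × 10⁻³ ng/mL = 5.32 pg/mL.

5.32 pg/mL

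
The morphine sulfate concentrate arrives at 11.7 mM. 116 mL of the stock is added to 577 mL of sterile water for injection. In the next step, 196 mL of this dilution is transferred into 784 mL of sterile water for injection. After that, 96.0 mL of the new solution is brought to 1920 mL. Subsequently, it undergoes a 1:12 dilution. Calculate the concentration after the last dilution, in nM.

1630 nM

Overall dilution factor = 5.974 × 5 × 20 × 12 = 7169.
11.7 mM / 7169 = 1.63 × 10⁻³ mM = 1630 nM.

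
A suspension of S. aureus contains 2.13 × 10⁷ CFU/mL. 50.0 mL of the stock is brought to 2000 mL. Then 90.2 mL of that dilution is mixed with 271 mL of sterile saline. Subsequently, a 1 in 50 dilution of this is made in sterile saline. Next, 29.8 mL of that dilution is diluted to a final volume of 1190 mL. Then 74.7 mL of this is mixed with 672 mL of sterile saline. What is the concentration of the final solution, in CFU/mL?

Overall dilution factor = 40 × 4.004 × 50 × 39.93 × 9.996 = 3.20 × 10⁶.
2.13 × 10⁷ CFU/mL / 3.20 × 10⁶ = 6.66 CFU/mL.

6.66 CFU/mL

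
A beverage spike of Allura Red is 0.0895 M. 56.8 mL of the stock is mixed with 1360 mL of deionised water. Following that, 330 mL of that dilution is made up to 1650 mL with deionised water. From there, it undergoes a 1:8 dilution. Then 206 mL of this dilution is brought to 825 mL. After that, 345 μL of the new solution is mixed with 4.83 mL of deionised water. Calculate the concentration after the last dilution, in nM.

1490 nM

Overall dilution factor = 24.94 × 5 × 8 × 4.005 × 15 = 5.99 × 10⁴.
0.0895 M / 5.99 × 10⁴ = 1.49 × 10⁻⁶ M = 1490 nM.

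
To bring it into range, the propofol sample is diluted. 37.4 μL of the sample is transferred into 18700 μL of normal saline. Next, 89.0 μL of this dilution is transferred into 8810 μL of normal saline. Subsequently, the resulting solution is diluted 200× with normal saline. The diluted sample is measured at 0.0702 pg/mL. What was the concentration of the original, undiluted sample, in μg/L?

Overall dilution factor = 501 × 99.99 × 200 = 1.00 × 10⁷.
Original = 0.0702 pg/mL × 1.00 × 10⁷ = 7.03 × 10⁵ pg/mL = 703 μg/L.

703 μg/L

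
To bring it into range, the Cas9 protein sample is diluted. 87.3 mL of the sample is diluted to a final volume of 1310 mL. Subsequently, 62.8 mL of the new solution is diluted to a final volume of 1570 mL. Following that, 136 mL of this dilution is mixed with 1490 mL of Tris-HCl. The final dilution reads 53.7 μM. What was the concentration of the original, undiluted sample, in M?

Overall dilution factor = 15.01 × 25 × 11.96 = 4485.
Original = 53.7 μM × 4485 = 2.41 × 10⁵ μM = 0.241 M.

0.241 M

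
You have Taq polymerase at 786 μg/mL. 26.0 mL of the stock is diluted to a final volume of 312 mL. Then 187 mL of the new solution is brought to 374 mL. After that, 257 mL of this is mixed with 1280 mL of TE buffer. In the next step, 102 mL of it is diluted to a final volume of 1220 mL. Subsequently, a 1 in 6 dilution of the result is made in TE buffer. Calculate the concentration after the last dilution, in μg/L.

76.3 μg/L

Overall dilution factor = 12 × 2 × 5.981 × 11.96 × 6 = 1.03 × 10⁴.
786 μg/mL / 1.03 × 10⁴ = 0.0763 μg/mL = 76.3 μg/L.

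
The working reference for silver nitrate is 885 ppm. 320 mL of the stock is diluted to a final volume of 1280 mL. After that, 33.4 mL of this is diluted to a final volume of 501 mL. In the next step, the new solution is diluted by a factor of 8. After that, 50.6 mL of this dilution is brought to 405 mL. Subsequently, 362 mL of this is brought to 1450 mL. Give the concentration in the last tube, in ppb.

57.5 ppb

Overall dilution factor = 4 × 15 × 8 × 8.004 × 4.006 = 1.54 × 10⁴.
885 ppm / 1.54 × 10⁴ = 0.0575 ppm = 57.5 ppb.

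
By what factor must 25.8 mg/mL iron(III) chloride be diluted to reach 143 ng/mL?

1.80 × 10⁵

Factor = C₀/C_target = 25.8 mg/mL / 143 ng/mL = 1.80 × 10⁵.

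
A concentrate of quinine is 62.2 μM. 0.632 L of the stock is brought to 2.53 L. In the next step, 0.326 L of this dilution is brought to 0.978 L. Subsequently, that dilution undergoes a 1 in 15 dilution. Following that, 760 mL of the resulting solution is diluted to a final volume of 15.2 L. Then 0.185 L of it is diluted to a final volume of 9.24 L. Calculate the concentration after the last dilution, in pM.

Overall dilution factor = 4.003 × 3 × 15 × 20 × 49.95 = 1.80 × 10⁵.
62.2 μM / 1.80 × 10⁵ = 3.46 × 10⁻⁴ μM = 346 pM.

346 pM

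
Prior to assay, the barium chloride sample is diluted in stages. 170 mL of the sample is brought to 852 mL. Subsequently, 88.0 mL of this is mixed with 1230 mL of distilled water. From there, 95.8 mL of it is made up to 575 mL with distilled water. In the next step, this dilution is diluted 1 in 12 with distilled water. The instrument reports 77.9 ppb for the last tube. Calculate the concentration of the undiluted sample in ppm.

Overall dilution factor = 5.012 × 14.98 × 6.002 × 12 = 5406.
Original = 77.9 ppb × 5406 = 4.21 × 10⁵ ppb = 421 ppm.

421 ppm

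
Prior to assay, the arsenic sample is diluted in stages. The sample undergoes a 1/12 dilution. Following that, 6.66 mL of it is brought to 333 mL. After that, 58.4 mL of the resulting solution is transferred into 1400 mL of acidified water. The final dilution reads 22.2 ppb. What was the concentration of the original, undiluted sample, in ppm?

Overall dilution factor = 12 × 50 × 24.97 = 1.50 × 10⁴.
Original = 22.2 ppb × 1.50 × 10⁴ = 3.33 × 10⁵ ppb = 333 ppm.

333 ppm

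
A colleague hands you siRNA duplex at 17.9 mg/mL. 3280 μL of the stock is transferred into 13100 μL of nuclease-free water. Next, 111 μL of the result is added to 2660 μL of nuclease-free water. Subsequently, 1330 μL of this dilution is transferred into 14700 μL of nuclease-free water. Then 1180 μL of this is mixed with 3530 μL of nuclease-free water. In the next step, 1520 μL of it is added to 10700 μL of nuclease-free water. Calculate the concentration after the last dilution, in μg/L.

Overall dilution factor = 4.994 × 24.96 × 12.05 × 3.992 × 8.039 = 4.82 × 10⁴.
17.9 mg/mL / 4.82 × 10⁴ = 3.71 × 10⁻⁴ mg/mL = 371 μg/L.

371 μg/L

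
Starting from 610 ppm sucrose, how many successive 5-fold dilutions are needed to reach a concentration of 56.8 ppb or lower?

6

Need 5ⁿ ≥ 1.07 × 10⁴, so n ≥ log(1.07 × 10⁴)/log(5) = 5.77.
Minimum whole steps: n = 6.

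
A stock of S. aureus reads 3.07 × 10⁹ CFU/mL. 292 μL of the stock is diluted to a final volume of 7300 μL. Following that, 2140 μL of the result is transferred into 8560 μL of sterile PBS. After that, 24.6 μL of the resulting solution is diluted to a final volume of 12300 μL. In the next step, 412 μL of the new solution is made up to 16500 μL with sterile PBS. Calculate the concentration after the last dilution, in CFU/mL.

1230 CFU/mL

Overall dilution factor = 25 × 5 × 500 × 40.05 = 2.50 × 10⁶.
3.07 × 10⁹ CFU/mL / 2.50 × 10⁶ = 1230 CFU/mL.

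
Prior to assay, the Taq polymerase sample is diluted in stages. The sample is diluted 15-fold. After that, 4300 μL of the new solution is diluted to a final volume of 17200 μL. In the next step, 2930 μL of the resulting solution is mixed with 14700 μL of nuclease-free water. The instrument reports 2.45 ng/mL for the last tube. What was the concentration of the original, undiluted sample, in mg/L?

0.885 mg/L

Overall dilution factor = 15 × 4 × 6.017 = 361.
Original = 2.45 ng/mL × 361 = 885 ng/mL = 0.885 mg/L.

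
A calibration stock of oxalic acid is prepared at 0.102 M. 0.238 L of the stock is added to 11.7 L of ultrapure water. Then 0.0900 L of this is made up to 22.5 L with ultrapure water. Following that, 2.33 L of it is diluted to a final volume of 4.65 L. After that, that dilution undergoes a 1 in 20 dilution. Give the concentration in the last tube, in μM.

0.204 μM

Overall dilution factor = 50.16 × 250 × 1.996 × 20 = 5.01 × 10⁵.
0.102 M / 5.01 × 10⁵ = 2.04 × 10⁻⁷ M = 0.204 μM.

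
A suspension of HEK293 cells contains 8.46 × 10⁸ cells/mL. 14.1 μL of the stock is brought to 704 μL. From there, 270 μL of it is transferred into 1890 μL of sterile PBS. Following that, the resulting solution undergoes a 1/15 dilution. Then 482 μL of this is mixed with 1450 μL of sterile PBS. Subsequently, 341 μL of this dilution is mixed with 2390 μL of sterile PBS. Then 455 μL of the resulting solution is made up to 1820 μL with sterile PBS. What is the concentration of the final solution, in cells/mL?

1100 cells/mL

Overall dilution factor = 49.93 × 8 × 15 × 4.008 × 8.009 × 4 = 7.69 × 10⁵.
8.46 × 10⁸ cells/mL / 7.69 × 10⁵ = 1100 cells/mL.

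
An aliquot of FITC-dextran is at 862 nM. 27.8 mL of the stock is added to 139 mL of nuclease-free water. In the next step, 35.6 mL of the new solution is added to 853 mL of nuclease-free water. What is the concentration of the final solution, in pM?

5760 pM

Overall dilution factor = 6 × 24.96 = 150.
862 nM / 150 = 5.76 nM = 5760 pM.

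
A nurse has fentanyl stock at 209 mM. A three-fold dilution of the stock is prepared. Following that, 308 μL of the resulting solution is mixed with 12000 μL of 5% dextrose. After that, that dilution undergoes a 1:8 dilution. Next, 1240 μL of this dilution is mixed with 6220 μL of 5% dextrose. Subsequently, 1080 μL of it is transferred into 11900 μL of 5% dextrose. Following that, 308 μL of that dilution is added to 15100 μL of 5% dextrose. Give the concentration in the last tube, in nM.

Overall dilution factor = 3 × 39.96 × 8 × 6.016 × 12.02 × 50.03 = 3.47 × 10⁶.
209 mM / 3.47 × 10⁶ = 6.02 × 10⁻⁵ mM = 60.2 nM.

60.2 nM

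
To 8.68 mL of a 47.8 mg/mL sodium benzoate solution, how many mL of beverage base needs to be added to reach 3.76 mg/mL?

102 mL

V₂ = C₁V₁/C₂ = 47.8 × 8.68 / 3.76 = 110 mL.
Diluent to add = V₂ − V₁ = 110 − 8.68 = 102 mL.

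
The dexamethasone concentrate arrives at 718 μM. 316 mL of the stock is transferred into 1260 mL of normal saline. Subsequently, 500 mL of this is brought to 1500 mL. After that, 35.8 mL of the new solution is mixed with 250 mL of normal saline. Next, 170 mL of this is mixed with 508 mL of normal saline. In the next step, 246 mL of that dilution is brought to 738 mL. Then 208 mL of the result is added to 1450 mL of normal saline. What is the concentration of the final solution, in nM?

Overall dilution factor = 4.987 × 3 × 7.983 × 3.988 × 3 × 7.971 = 1.14 × 10⁴.
718 μM / 1.14 × 10⁴ = 0.0630 μM = 63.0 nM.

63.0 nM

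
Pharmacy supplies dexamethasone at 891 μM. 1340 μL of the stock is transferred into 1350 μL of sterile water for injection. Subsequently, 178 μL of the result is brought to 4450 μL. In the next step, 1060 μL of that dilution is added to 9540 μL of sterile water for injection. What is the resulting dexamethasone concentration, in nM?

Overall dilution factor = 2.007 × 25 × 10 = 502.
891 μM / 502 = 1.78 μM = 1780 nM.

1780 nM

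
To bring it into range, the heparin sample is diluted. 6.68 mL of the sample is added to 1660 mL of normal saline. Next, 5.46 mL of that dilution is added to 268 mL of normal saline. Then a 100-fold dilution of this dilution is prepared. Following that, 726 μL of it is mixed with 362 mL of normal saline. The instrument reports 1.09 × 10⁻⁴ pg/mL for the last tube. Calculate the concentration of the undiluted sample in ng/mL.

68.1 ng/mL

Overall dilution factor = 249.5 × 50.08 × 100 × 499.6 = 6.24 × 10⁸.
Original = 1.09 × 10⁻⁴ pg/mL × 6.24 × 10⁸ = 6.81 × 10⁴ pg/mL = 68.1 ng/mL.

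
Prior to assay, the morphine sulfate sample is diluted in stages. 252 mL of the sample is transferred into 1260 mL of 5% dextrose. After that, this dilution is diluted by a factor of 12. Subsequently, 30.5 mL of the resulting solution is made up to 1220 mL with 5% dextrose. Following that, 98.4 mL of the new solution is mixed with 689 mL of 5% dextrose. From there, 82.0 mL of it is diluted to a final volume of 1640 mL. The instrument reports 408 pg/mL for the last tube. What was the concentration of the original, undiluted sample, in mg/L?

188 mg/L

Overall dilution factor = 6 × 12 × 40 × 8.002 × 20 = 4.61 × 10⁵.
Original = 408 pg/mL × 4.61 × 10⁵ = 1.88 × 10⁸ pg/mL = 188 mg/L.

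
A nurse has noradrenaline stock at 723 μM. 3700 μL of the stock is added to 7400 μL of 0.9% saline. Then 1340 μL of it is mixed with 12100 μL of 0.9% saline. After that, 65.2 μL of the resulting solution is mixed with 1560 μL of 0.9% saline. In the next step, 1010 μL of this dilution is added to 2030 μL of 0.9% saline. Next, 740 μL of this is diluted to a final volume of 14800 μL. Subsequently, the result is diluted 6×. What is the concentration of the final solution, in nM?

2.67 nM

Overall dilution factor = 3 × 10.03 × 24.93 × 3.010 × 20 × 6 = 2.71 × 10⁵.
723 μM / 2.71 × 10⁵ = 2.67 × 10⁻³ μM = 2.67 nM.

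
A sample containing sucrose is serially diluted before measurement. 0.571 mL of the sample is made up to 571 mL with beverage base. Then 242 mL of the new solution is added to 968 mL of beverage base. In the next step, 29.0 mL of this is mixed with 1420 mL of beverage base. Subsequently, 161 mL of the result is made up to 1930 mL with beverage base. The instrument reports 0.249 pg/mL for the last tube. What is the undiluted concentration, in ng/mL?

Overall dilution factor = 1000 × 5 × 49.97 × 11.99 = 2.99 × 10⁶.
Original = 0.249 pg/mL × 2.99 × 10⁶ = 7.46 × 10⁵ pg/mL = 746 ng/mL.

746 ng/mL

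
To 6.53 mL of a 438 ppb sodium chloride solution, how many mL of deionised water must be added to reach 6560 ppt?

429 mL

6560 ppt = 6.56 ppb.
V₂ = C₁V₁/C₂ = 438 × 6.53 / 6.56 = 436 mL.
Diluent to add = V₂ − V₁ = 436 − 6.53 = 429 mL.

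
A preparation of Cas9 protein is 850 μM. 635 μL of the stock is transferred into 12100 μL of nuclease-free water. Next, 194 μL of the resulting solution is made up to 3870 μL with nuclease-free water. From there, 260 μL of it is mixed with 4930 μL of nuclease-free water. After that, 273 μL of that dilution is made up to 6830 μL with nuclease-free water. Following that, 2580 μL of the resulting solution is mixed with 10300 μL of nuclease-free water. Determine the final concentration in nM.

0.852 nM

Overall dilution factor = 20.06 × 19.95 × 19.96 × 25.02 × 4.992 = 9.97 × 10⁵.
850 μM / 9.97 × 10⁵ = 8.52 × 10⁻⁴ μM = 0.852 nM.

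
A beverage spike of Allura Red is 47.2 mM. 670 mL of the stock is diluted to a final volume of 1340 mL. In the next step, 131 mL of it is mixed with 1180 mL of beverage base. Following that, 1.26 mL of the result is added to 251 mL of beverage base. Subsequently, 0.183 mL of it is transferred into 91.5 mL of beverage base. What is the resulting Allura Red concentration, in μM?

Overall dilution factor = 2 × 10.01 × 200.2 × 501 = 2.01 × 10⁶.
47.2 mM / 2.01 × 10⁶ = 2.35 × 10⁻⁵ mM = 0.0235 μM.

0.0235 μM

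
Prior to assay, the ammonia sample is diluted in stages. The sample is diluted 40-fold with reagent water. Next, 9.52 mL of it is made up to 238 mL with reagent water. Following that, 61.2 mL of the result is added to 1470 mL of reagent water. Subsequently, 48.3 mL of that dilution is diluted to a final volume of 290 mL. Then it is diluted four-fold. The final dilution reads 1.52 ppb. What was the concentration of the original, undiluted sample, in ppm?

913 ppm

Overall dilution factor = 40 × 25 × 25.02 × 6.004 × 4 = 6.01 × 10⁵.
Original = 1.52 ppb × 6.01 × 10⁵ = 9.13 × 10⁵ ppb = 913 ppm.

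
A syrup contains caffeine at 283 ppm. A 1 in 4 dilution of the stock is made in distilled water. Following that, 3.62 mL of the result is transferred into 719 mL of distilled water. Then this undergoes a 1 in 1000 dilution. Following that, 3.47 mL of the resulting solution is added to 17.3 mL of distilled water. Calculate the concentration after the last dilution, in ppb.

Overall dilution factor = 4 × 199.6 × 1000 × 5.986 = 4.78 × 10⁶.
283 ppm / 4.78 × 10⁶ = 5.92 × 10⁻⁵ ppm = 0.0592 ppb.

0.0592 ppb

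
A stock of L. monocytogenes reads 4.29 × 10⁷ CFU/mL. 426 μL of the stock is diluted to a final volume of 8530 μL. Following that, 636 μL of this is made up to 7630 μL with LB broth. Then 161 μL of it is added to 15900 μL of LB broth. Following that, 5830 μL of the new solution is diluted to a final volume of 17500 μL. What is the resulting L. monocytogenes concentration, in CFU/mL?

Overall dilution factor = 20.02 × 12.00 × 99.76 × 3.002 = 7.19 × 10⁴.
4.29 × 10⁷ CFU/mL / 7.19 × 10⁴ = 596 CFU/mL.

596 CFU/mL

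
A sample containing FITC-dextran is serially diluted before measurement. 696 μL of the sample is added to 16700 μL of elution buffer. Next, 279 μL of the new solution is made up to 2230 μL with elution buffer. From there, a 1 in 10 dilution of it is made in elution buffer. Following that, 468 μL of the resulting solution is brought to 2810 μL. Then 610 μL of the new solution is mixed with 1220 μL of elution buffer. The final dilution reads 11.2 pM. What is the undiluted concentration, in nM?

Overall dilution factor = 24.99 × 7.993 × 10 × 6.004 × 3 = 3.60 × 10⁴.
Original = 11.2 pM × 3.60 × 10⁴ = 4.03 × 10⁵ pM = 403 nM.

403 nM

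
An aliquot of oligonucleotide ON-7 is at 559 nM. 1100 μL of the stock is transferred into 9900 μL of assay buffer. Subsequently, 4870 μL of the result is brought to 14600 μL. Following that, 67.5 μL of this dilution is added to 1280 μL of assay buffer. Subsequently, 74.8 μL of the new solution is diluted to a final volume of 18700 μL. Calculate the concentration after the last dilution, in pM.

3.74 pM

Overall dilution factor = 10 × 2.998 × 19.96 × 250 = 1.50 × 10⁵.
559 nM / 1.50 × 10⁵ = 3.74 × 10⁻³ nM = 3.74 pM.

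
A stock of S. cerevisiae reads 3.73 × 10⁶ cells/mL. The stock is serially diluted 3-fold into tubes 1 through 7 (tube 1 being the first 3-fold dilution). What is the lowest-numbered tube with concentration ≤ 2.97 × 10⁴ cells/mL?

tube 5

Tube n has concentration 3.73 × 10⁶ cells/mL / 3ⁿ.
Need 3ⁿ ≥ 3.73 × 10⁶ cells/mL / 2.97 × 10⁴ cells/mL = 126, so n ≥ 4.40.
First such tube: n = 5.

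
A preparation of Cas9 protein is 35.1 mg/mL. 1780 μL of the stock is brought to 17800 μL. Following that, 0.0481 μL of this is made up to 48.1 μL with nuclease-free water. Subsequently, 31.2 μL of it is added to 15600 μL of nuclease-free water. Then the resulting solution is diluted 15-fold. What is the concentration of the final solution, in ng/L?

467 ng/L

Overall dilution factor = 10 × 1000 × 501 × 15 = 7.52 × 10⁷.
35.1 mg/mL / 7.52 × 10⁷ = 4.67 × 10⁻⁷ mg/mL = 467 ng/L.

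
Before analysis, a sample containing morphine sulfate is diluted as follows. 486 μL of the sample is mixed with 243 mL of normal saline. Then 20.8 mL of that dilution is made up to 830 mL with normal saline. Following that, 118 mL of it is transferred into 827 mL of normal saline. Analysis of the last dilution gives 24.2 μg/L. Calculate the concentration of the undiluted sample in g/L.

Overall dilution factor = 501 × 39.90 × 8.008 = 1.60 × 10⁵.
Original = 24.2 μg/L × 1.60 × 10⁵ = 3.87 × 10⁶ μg/L = 3.87 g/L.

3.87 g/L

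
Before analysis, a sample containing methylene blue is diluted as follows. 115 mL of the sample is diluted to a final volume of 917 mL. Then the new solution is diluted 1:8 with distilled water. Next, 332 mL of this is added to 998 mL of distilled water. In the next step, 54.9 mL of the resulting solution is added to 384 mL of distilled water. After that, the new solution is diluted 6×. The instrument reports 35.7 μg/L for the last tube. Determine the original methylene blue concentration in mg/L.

438 mg/L

Overall dilution factor = 7.974 × 8 × 4.006 × 7.995 × 6 = 1.23 × 10⁴.
Original = 35.7 μg/L × 1.23 × 10⁴ = 4.38 × 10⁵ μg/L = 438 mg/L.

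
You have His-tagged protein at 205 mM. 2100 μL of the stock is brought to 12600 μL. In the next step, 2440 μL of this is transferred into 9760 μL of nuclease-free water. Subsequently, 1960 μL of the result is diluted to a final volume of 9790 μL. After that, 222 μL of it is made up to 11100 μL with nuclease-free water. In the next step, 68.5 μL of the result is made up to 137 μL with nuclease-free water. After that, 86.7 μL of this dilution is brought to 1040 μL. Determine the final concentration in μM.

1.14 μM

Overall dilution factor = 6 × 5 × 4.995 × 50 × 2 × 12.00 = 1.80 × 10⁵.
205 mM / 1.80 × 10⁵ = 1.14 × 10⁻³ mM = 1.14 μM.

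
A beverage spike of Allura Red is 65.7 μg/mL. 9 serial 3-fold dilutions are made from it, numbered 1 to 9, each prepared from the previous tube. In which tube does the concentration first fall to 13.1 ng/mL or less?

tube 8

Tube n has concentration 65.7 μg/mL / 3ⁿ.
Need 3ⁿ ≥ 65.7 μg/mL / 13.1 ng/mL = 5015, so n ≥ 7.76.
First such tube: n = 8.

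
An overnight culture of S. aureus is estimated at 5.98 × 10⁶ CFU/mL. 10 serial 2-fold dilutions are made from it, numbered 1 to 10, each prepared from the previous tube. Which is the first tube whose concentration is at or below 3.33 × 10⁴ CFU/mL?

tube 8

Tube n has concentration 5.98 × 10⁶ CFU/mL / 2ⁿ.
Need 2ⁿ ≥ 5.98 × 10⁶ CFU/mL / 3.33 × 10⁴ CFU/mL = 180, so n ≥ 7.49.
First such tube: n = 8.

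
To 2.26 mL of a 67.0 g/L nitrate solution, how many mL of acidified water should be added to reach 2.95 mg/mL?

2.95 mg/mL = 2.95 g/L.
V₂ = C₁V₁/C₂ = 67.0 × 2.26 / 2.95 = 51.3 mL.
Diluent to add = V₂ − V₁ = 51.3 − 2.26 = 49.1 mL.

49.1 mL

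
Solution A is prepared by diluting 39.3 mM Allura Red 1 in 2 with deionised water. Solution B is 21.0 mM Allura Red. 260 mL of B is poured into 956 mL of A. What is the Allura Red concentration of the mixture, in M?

0.0199 M

C_A = 39.3 mM / 2 = 19.6 mM.
C_mix = (C_A·V_A + C_B·V_B)/(V_A + V_B) = (19.6×956 + 21.0×260) / 1216 = 19.9 mM = 0.0199 M.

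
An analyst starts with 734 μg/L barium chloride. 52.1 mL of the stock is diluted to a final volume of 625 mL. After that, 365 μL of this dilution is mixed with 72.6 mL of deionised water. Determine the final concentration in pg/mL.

Overall dilution factor = 12.00 × 199.9 = 2398.
734 μg/L / 2398 = 0.306 μg/L = 306 pg/mL.

306 pg/mL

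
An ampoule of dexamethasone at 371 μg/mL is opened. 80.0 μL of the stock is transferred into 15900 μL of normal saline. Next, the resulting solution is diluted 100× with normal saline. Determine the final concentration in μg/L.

Overall dilution factor = 199.8 × 100 = 2.00 × 10⁴.
371 μg/mL / 2.00 × 10⁴ = 0.0186 μg/mL = 18.6 μg/L.

18.6 μg/L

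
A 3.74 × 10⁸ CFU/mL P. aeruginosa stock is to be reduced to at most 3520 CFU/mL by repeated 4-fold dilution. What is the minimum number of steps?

Need 4ⁿ ≥ 1.06 × 10⁵, so n ≥ log(1.06 × 10⁵)/log(4) = 8.35.
Minimum whole steps: n = 9.

9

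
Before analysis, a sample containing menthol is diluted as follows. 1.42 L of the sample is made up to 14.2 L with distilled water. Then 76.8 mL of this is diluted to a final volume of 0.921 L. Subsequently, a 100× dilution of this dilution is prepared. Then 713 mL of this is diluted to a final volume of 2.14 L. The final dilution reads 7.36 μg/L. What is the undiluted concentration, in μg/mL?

265 μg/mL

Overall dilution factor = 10 × 11.99 × 100 × 3.001 = 3.60 × 10⁴.
Original = 7.36 μg/L × 3.60 × 10⁴ = 2.65 × 10⁵ μg/L = 265 μg/mL.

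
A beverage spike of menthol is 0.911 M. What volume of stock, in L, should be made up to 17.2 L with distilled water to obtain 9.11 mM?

0.172 L

9.11 mM = 9.11 × 10⁻³ M.
V₁ = C₂V₂/C₁ = 9.11 × 10⁻³ × 17.2 / 0.911 = 0.172 L.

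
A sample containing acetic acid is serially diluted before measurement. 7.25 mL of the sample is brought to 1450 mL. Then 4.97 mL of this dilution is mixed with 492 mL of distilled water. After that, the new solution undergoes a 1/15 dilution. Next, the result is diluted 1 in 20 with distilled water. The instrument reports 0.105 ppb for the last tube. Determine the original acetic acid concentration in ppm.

630 ppm

Overall dilution factor = 200 × 99.99 × 15 × 20 = 6.00 × 10⁶.
Original = 0.105 ppb × 6.00 × 10⁶ = 6.30 × 10⁵ ppb = 630 ppm.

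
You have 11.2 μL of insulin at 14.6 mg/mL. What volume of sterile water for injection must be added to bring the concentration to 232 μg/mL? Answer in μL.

694 μL

232 μg/mL = 0.232 mg/mL.
V₂ = C₁V₁/C₂ = 14.6 × 11.2 / 0.232 = 705 μL.
Diluent to add = V₂ − V₁ = 705 − 11.2 = 694 μL.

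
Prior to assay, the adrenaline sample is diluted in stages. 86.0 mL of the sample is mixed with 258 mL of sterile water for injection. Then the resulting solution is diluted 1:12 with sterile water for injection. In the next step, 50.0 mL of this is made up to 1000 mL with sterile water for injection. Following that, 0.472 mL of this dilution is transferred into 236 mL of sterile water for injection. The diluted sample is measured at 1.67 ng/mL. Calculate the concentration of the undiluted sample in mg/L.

803 mg/L

Overall dilution factor = 4 × 12 × 20 × 501 = 4.81 × 10⁵.
Original = 1.67 ng/mL × 4.81 × 10⁵ = 8.03 × 10⁵ ng/mL = 803 mg/L.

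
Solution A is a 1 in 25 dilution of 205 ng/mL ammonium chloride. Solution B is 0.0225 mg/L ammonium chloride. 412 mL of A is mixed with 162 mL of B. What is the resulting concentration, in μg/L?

C_A = 205 ng/mL / 25 = 8.20 ng/mL.
C_B = 0.0225 mg/L = 22.5 ng/mL.
C_mix = (C_A·V_A + C_B·V_B)/(V_A + V_B) = (8.20×412 + 22.5×162) / 574.0 = 12.2 ng/mL = 12.2 μg/L.

12.2 μg/L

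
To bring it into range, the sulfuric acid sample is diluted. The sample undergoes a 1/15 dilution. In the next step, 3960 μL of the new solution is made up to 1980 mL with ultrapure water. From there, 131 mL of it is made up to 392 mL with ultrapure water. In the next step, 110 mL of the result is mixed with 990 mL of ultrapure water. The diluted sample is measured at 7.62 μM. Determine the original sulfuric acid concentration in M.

1.71 M

Overall dilution factor = 15 × 500 × 2.992 × 10 = 2.24 × 10⁵.
Original = 7.62 μM × 2.24 × 10⁵ = 1.71 × 10⁶ μM = 1.71 M.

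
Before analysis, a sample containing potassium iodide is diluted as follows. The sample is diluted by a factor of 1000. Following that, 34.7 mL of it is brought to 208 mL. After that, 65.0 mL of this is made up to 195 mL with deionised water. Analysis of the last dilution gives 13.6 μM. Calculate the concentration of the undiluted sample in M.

Overall dilution factor = 1000 × 5.994 × 3 = 1.80 × 10⁴.
Original = 13.6 μM × 1.80 × 10⁴ = 2.45 × 10⁵ μM = 0.245 M.

0.245 M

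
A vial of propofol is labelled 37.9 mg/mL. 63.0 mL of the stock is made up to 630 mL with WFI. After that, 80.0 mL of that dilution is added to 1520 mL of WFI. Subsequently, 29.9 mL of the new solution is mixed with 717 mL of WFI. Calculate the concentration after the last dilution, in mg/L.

7.59 mg/L

Overall dilution factor = 10 × 20 × 24.98 = 4996.
37.9 mg/mL / 4996 = 7.59 × 10⁻³ mg/mL = 7.59 mg/L.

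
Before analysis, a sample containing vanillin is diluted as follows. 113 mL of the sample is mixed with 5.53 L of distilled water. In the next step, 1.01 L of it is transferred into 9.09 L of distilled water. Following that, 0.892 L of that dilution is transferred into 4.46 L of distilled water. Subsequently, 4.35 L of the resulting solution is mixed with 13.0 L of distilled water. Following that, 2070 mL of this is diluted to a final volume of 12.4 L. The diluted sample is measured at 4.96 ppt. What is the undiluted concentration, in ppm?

Overall dilution factor = 49.94 × 10 × 6 × 3.989 × 5.990 = 7.16 × 10⁴.
Original = 4.96 ppt × 7.16 × 10⁴ = 3.55 × 10⁵ ppt = 0.355 ppm.

0.355 ppm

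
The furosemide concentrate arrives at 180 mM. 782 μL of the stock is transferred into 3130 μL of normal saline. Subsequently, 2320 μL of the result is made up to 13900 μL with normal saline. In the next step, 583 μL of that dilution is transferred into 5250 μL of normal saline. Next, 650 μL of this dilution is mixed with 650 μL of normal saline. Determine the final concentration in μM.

300 μM

Overall dilution factor = 5.003 × 5.991 × 10.01 × 2 = 600.
180 mM / 600 = 0.300 mM = 300 μM.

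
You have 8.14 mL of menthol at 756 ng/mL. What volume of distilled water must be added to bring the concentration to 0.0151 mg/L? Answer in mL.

0.0151 mg/L = 15.1 ng/mL.
V₂ = C₁V₁/C₂ = 756 × 8.14 / 15.1 = 408 mL.
Diluent to add = V₂ − V₁ = 408 − 8.14 = 399 mL.

399 mL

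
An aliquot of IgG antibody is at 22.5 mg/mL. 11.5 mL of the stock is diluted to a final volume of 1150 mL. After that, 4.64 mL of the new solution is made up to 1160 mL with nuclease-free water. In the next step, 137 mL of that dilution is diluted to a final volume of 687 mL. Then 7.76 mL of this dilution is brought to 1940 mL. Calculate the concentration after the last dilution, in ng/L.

Overall dilution factor = 100 × 250 × 5.015 × 250 = 3.13 × 10⁷.
22.5 mg/mL / 3.13 × 10⁷ = 7.18 × 10⁻⁷ mg/mL = 718 ng/L.

718 ng/L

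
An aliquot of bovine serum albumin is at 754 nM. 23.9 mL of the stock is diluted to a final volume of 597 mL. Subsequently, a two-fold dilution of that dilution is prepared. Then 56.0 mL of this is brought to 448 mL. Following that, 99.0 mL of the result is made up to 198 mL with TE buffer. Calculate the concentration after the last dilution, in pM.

Overall dilution factor = 24.98 × 2 × 8 × 2 = 799.
754 nM / 799 = 0.943 nM = 943 pM.

943 pM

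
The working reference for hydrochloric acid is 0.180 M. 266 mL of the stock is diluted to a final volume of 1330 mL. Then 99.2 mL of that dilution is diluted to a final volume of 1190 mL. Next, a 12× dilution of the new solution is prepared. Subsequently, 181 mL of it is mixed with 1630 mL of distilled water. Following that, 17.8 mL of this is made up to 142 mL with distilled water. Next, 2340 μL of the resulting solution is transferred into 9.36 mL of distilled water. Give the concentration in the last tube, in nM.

627 nM

Overall dilution factor = 5 × 12.00 × 12 × 10.01 × 7.978 × 5 = 2.87 × 10⁵.
0.180 M / 2.87 × 10⁵ = 6.27 × 10⁻⁷ M = 627 nM.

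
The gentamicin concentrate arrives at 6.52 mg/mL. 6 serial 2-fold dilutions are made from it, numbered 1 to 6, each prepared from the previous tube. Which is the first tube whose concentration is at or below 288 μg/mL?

tube 5

Tube n has concentration 6.52 mg/mL / 2ⁿ.
Need 2ⁿ ≥ 6.52 mg/mL / 288 μg/mL = 22.6, so n ≥ 4.50.
First such tube: n = 5.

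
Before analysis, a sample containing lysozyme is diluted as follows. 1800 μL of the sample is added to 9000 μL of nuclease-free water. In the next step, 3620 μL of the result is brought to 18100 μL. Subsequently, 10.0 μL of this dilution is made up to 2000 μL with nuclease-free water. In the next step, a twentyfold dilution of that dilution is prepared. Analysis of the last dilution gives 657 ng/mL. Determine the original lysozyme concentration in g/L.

78.8 g/L

Overall dilution factor = 6 × 5 × 200 × 20 = 1.20 × 10⁵.
Original = 657 ng/mL × 1.20 × 10⁵ = 7.88 × 10⁷ ng/mL = 78.8 g/L.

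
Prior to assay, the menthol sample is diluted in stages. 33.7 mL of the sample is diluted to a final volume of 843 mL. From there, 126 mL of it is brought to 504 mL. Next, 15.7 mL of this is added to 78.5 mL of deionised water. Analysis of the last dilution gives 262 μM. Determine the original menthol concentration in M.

0.157 M

Overall dilution factor = 25.01 × 4 × 6 = 600.
Original = 262 μM × 600 = 1.57 × 10⁵ μM = 0.157 M.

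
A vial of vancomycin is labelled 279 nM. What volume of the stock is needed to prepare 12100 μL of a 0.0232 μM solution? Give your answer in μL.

1010 μL

0.0232 μM = 23.2 nM.
V₁ = C₂V₂/C₁ = 23.2 × 12100 / 279 = 1006 μL.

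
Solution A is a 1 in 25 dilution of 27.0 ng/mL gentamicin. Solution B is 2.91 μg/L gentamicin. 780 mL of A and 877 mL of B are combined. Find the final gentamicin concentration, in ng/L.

C_A = 27.0 ng/mL / 25 = 1.08 ng/mL.
C_B = 2.91 μg/L = 2.91 ng/mL.
C_mix = (C_A·V_A + C_B·V_B)/(V_A + V_B) = (1.08×780 + 2.91×877) / 1657 = 2.05 ng/mL = 2050 ng/L.

2050 ng/L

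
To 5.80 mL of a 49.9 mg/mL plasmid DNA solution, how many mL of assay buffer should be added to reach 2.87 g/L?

95.0 mL

2.87 g/L = 2.87 mg/mL.
V₂ = C₁V₁/C₂ = 49.9 × 5.80 / 2.87 = 101 mL.
Diluent to add = V₂ − V₁ = 101 − 5.80 = 95.0 mL.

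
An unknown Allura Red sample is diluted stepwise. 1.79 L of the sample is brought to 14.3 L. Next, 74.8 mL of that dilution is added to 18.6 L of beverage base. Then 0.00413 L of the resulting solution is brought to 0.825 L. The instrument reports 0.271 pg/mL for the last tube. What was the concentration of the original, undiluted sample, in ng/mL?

108 ng/mL

Overall dilution factor = 7.989 × 249.7 × 199.8 = 3.98 × 10⁵.
Original = 0.271 pg/mL × 3.98 × 10⁵ = 1.08 × 10⁵ pg/mL = 108 ng/mL.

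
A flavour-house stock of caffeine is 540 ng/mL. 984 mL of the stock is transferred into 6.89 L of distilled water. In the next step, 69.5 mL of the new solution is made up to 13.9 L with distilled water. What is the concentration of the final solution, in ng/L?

337 ng/L

Overall dilution factor = 8.002 × 200 = 1600.
540 ng/mL / 1600 = 0.337 ng/mL = 337 ng/L.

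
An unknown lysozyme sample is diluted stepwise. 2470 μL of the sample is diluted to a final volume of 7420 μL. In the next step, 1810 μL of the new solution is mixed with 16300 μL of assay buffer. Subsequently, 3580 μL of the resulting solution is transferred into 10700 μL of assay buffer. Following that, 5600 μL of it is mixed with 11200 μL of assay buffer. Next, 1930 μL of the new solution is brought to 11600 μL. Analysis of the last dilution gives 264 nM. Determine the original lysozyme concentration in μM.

Overall dilution factor = 3.004 × 10.01 × 3.989 × 3 × 6.010 = 2162.
Original = 264 nM × 2162 = 5.71 × 10⁵ nM = 571 μM.

571 μM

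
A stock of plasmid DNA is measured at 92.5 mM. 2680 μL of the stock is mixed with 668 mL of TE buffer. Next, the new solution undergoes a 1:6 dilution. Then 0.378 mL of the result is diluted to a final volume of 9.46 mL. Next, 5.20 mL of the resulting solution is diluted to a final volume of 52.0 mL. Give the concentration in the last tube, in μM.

Overall dilution factor = 250.3 × 6 × 25.03 × 10 = 3.76 × 10⁵.
92.5 mM / 3.76 × 10⁵ = 2.46 × 10⁻⁴ mM = 0.246 μM.

0.246 μM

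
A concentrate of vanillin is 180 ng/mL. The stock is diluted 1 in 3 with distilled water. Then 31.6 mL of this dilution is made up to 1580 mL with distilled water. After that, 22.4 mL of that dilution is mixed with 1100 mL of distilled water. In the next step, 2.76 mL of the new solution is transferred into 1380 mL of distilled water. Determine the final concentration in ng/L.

Overall dilution factor = 3 × 50 × 50.11 × 501 = 3.77 × 10⁶.
180 ng/mL / 3.77 × 10⁶ = 4.78 × 10⁻⁵ ng/mL = 0.0478 ng/L.

0.0478 ng/L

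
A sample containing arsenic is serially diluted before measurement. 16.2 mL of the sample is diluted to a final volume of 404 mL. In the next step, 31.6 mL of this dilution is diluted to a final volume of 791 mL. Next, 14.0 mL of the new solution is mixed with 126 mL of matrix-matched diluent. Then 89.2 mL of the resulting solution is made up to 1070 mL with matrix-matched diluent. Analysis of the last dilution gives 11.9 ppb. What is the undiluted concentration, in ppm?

891 ppm

Overall dilution factor = 24.94 × 25.03 × 10 × 12.00 = 7.49 × 10⁴.
Original = 11.9 ppb × 7.49 × 10⁴ = 8.91 × 10⁵ ppb = 891 ppm.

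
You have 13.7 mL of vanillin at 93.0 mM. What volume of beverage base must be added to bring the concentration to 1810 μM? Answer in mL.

690 mL

1810 μM = 1.81 mM.
V₂ = C₁V₁/C₂ = 93.0 × 13.7 / 1.81 = 704 mL.
Diluent to add = V₂ − V₁ = 704 − 13.7 = 690 mL.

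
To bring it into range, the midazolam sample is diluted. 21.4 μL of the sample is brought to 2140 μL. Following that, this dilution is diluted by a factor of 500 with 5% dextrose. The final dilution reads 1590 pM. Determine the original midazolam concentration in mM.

0.0795 mM

Overall dilution factor = 100 × 500 = 5.00 × 10⁴.
Original = 1590 pM × 5.00 × 10⁴ = 7.95 × 10⁷ pM = 0.0795 mM.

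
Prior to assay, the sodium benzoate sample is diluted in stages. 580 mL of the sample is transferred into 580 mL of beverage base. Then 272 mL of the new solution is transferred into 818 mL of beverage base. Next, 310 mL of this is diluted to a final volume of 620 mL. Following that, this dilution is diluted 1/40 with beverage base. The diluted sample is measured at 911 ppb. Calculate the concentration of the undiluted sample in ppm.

584 ppm

Overall dilution factor = 2 × 4.007 × 2 × 40 = 641.
Original = 911 ppb × 641 = 5.84 × 10⁵ ppb = 584 ppm.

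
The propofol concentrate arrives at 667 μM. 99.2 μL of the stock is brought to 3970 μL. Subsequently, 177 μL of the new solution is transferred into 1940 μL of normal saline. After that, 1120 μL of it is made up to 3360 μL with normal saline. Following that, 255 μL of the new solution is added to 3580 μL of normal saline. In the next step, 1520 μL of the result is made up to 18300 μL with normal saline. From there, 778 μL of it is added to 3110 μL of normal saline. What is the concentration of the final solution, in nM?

0.513 nM

Overall dilution factor = 40.02 × 11.96 × 3 × 15.04 × 12.04 × 4.997 = 1.30 × 10⁶.
667 μM / 1.30 × 10⁶ = 5.13 × 10⁻⁴ μM = 0.513 nM.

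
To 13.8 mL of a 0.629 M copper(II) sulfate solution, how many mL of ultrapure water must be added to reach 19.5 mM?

19.5 mM = 0.0195 M.
V₂ = C₁V₁/C₂ = 0.629 × 13.8 / 0.0195 = 445 mL.
Diluent to add = V₂ − V₁ = 445 − 13.8 = 431 mL.

431 mL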